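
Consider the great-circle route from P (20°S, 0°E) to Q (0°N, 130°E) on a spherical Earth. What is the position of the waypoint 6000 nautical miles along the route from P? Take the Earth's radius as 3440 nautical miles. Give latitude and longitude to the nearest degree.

≈ (11°S, 105°E)

From cos δ = sin φ₁ sin φ₂ + cos φ₁ cos φ₂ cos Δλ, the central angle is δ ≈ 2.219 rad (127.2°). The total great-circle distance is δ·R ≈ 2.219 × 3440 ≈ 7635 nmi, so the target fraction is f = 6000/7635 ≈ 0.786.
Interpolate at f ≈ 0.786 with slerp weights a = sin((1−f)δ)/sin δ ≈ 0.574, b = sin(fδ)/sin δ ≈ 1.236.
p = a·p₁ + b·p₂ ≈ (-0.255, 0.947, -0.196); φ = arcsin(p_z) ≈ -11.32°, λ = atan2(p_y, p_x) ≈ 105.08°.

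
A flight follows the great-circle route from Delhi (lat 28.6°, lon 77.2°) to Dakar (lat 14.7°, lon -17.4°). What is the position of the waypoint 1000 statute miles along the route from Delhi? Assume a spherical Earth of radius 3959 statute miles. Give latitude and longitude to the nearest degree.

Write both endpoints as unit vectors p₁, p₂ with components (cos φ cos λ, cos φ sin λ, sin φ).
The central angle between the endpoints is δ = arccos(p₁·p₂) ≈ 1.517 rad (86.9°). The total great-circle distance is δ·R ≈ 1.517 × 3959 ≈ 6007 mi, so the target fraction is f = 1000/6007 ≈ 0.166.
Interpolate at f ≈ 0.166 with slerp weights a = sin((1−f)δ)/sin δ ≈ 0.955, b = sin(fδ)/sin δ ≈ 0.250.
p = a·p₁ + b·p₂ ≈ (0.417, 0.745, 0.521); φ = arcsin(p_z) ≈ 31.37°, λ = atan2(p_y, p_x) ≈ 60.78°.

≈ lat 31°, lon 61°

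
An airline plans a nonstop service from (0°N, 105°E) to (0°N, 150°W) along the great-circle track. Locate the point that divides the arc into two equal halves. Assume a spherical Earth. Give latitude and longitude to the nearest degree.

The haversine formula gives a central angle δ ≈ 1.833 rad (105.0°) between the endpoints.
Interpolate at f = 1/2 with slerp weights a = sin((1−f)δ)/sin δ ≈ 0.821, b = sin(fδ)/sin δ ≈ 0.821.
p = a·p₁ + b·p₂ ≈ (-0.924, 0.383, 0.000); φ = arcsin(p_z) ≈ 0.00°, λ = atan2(p_y, p_x) ≈ 157.50°.

≈ (0°N, 158°E)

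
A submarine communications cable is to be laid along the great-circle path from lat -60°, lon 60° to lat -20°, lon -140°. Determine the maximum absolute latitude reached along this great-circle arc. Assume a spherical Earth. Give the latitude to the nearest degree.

The great circle lies in the plane with unit normal n̂ = (p₁ × p₂)/|p₁ × p₂|.
Here n̂_z ≈ +0.162; the vertex latitude is φ_max = arccos|n̂_z| ≈ 80.7°.
Check via Clairaut: cos φ_max = |cos φ₁| · sin C = cos(60.0°)·sin(161.0°) ≈ 0.162, again giving ≈ 80.7°.

≈ -81°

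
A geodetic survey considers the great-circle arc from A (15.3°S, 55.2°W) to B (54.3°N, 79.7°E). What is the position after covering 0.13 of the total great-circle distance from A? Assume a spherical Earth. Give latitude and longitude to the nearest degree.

≈ (1°S, 47°W)

Convert each endpoint to a unit vector on the sphere (x = cos φ cos λ, y = cos φ sin λ, z = sin φ).
The central angle between the endpoints is δ = arccos(p₁·p₂) ≈ 2.229 rad (127.7°).
Interpolate at f = 0.13 with slerp weights a = sin((1−f)δ)/sin δ ≈ 1.179, b = sin(fδ)/sin δ ≈ 0.361.
p = a·p₁ + b·p₂ ≈ (0.687, -0.727, -0.018); φ = arcsin(p_z) ≈ -1.02°, λ = atan2(p_y, p_x) ≈ -46.61°.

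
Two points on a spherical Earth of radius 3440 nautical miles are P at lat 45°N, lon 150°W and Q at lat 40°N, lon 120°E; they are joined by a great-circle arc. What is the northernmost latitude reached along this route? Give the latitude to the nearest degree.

The great circle lies in the plane with unit normal n̂ = (p₁ × p₂)/|p₁ × p₂|.
Here n̂_z ≈ -0.608; the vertex latitude is φ_max = arccos|n̂_z| ≈ 52.5°.

≈ 53°N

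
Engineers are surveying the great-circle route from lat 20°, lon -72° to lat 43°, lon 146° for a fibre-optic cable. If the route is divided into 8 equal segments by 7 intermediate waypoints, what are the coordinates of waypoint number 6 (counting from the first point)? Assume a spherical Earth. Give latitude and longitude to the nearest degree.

≈ lat 61°, lon 180°

Convert each endpoint to a unit vector on the sphere (x = cos φ cos λ, y = cos φ sin λ, z = sin φ).
The central angle between the endpoints is δ = arccos(p₁·p₂) ≈ 1.884 rad (108.0°).
Interpolate at f = 6/8 with slerp weights a = sin((1−f)δ)/sin δ ≈ 0.477, b = sin(fδ)/sin δ ≈ 1.038.
p = a·p₁ + b·p₂ ≈ (-0.491, -0.002, 0.871); φ = arcsin(p_z) ≈ 60.60°, λ = atan2(p_y, p_x) ≈ -179.79°.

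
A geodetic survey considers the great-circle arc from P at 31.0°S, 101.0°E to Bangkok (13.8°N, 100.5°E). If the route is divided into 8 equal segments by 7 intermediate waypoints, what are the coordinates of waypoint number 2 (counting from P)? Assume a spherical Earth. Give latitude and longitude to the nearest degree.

Convert each endpoint to a unit vector on the sphere (x = cos φ cos λ, y = cos φ sin λ, z = sin φ).
The central angle between the endpoints is δ = arccos(p₁·p₂) ≈ 0.782 rad (44.8°).
Interpolate at f = 2/8 with slerp weights a = sin((1−f)δ)/sin δ ≈ 0.785, b = sin(fδ)/sin δ ≈ 0.276.
p = a·p₁ + b·p₂ ≈ (-0.177, 0.924, -0.339); φ = arcsin(p_z) ≈ -19.80°, λ = atan2(p_y, p_x) ≈ 100.86°.

≈ 20°S, 101°E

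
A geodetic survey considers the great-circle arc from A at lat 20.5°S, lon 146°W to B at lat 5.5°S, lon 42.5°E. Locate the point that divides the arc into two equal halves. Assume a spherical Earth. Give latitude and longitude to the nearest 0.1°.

≈ lat 70.9°S, lon 106.0°E

Write both endpoints as unit vectors p₁, p₂ with components (cos φ cos λ, cos φ sin λ, sin φ).
The central angle between the endpoints is δ = arccos(p₁·p₂) ≈ 2.665 rad (152.7°).
Interpolate at f = 1/2 with slerp weights a = sin((1−f)δ)/sin δ ≈ 2.118, b = sin(fδ)/sin δ ≈ 2.118.
p = a·p₁ + b·p₂ ≈ (-0.090, 0.315, -0.945); φ = arcsin(p_z) ≈ -70.87°, λ = atan2(p_y, p_x) ≈ 106.01°.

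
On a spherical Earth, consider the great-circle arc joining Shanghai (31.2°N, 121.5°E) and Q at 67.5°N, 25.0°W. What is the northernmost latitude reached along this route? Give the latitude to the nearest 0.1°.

The great circle lies in the plane with unit normal n̂ = (p₁ × p₂)/|p₁ × p₂|.
Here n̂_z ≈ -0.185; the vertex latitude is φ_max = arccos|n̂_z| ≈ 79.4°.
Check via Clairaut: cos φ_max = |cos φ₁| · sin C = cos(31.2°)·sin(12.5°) ≈ 0.185, again giving ≈ 79.4°.

≈ 79.4°N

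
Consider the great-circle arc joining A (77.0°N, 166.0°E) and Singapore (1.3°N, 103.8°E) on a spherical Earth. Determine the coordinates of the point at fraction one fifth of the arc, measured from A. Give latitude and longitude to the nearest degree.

≈ (65°N, 129°E)

Convert each endpoint to a unit vector on the sphere (x = cos φ cos λ, y = cos φ sin λ, z = sin φ).
The central angle between the endpoints is δ = arccos(p₁·p₂) ≈ 1.443 rad (82.7°).
Interpolate at f = 1/5 with slerp weights a = sin((1−f)δ)/sin δ ≈ 0.922, b = sin(fδ)/sin δ ≈ 0.287.
p = a·p₁ + b·p₂ ≈ (-0.270, 0.329, 0.905); φ = arcsin(p_z) ≈ 64.83°, λ = atan2(p_y, p_x) ≈ 129.36°.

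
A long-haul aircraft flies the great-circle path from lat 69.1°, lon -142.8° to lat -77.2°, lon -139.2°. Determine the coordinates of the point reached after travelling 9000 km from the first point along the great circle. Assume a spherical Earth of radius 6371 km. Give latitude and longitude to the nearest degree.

≈ lat -12°, lon -141°

From cos δ = sin φ₁ sin φ₂ + cos φ₁ cos φ₂ cos Δλ, the central angle is δ ≈ 2.554 rad (146.3°). The total great-circle distance is δ·R ≈ 2.554 × 6371 ≈ 16270 km, so the target fraction is f = 9000/16270 ≈ 0.553.
Interpolate at f ≈ 0.553 with slerp weights a = sin((1−f)δ)/sin δ ≈ 1.639, b = sin(fδ)/sin δ ≈ 1.781.
p = a·p₁ + b·p₂ ≈ (-0.764, -0.611, -0.205); φ = arcsin(p_z) ≈ -11.83°, λ = atan2(p_y, p_x) ≈ -141.35°.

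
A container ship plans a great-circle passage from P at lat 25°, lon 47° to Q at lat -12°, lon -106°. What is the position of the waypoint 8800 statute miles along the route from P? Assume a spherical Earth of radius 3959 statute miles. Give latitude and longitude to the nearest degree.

The haversine formula gives a central angle δ ≈ 2.642 rad (151.4°) between the endpoints. The total great-circle distance is δ·R ≈ 2.642 × 3959 ≈ 10459 mi, so the target fraction is f = 8800/10459 ≈ 0.841.
Interpolate at f ≈ 0.841 with slerp weights a = sin((1−f)δ)/sin δ ≈ 0.849, b = sin(fδ)/sin δ ≈ 1.659.
p = a·p₁ + b·p₂ ≈ (0.078, -0.997, 0.014); φ = arcsin(p_z) ≈ 0.81°, λ = atan2(p_y, p_x) ≈ -85.54°.

≈ lat 1°, lon -86°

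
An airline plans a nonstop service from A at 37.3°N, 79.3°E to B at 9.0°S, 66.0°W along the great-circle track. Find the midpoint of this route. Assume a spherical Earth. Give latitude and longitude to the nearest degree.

Write both endpoints as unit vectors p₁, p₂ with components (cos φ cos λ, cos φ sin λ, sin φ).
The central angle between the endpoints is δ = arccos(p₁·p₂) ≈ 2.405 rad (137.8°).
Interpolate at f = 1/2 with slerp weights a = sin((1−f)δ)/sin δ ≈ 1.389, b = sin(fδ)/sin δ ≈ 1.389.
p = a·p₁ + b·p₂ ≈ (0.763, -0.168, 0.624); φ = arcsin(p_z) ≈ 38.63°, λ = atan2(p_y, p_x) ≈ -12.39°.

≈ 39°N, 12°W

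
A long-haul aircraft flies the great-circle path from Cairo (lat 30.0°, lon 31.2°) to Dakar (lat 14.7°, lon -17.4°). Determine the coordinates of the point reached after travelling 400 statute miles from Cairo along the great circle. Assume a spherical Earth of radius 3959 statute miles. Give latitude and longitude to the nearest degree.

≈ lat 29°, lon 25°

Convert each endpoint to a unit vector on the sphere (x = cos φ cos λ, y = cos φ sin λ, z = sin φ).
The central angle between the endpoints is δ = arccos(p₁·p₂) ≈ 0.822 rad (47.1°). The total great-circle distance is δ·R ≈ 0.822 × 3959 ≈ 3254 mi, so the target fraction is f = 400/3254 ≈ 0.123.
Interpolate at f ≈ 0.123 with slerp weights a = sin((1−f)δ)/sin δ ≈ 0.901, b = sin(fδ)/sin δ ≈ 0.138.
p = a·p₁ + b·p₂ ≈ (0.795, 0.364, 0.486); φ = arcsin(p_z) ≈ 29.05°, λ = atan2(p_y, p_x) ≈ 24.64°.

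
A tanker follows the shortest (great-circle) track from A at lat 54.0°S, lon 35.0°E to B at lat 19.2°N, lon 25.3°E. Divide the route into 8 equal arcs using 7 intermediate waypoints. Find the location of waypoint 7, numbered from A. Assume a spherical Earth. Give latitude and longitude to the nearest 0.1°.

The haversine formula gives a central angle δ ≈ 1.286 rad (73.7°) between the endpoints.
Interpolate at f = 7/8 with slerp weights a = sin((1−f)δ)/sin δ ≈ 0.167, b = sin(fδ)/sin δ ≈ 0.940.
p = a·p₁ + b·p₂ ≈ (0.883, 0.436, 0.174); φ = arcsin(p_z) ≈ 10.04°, λ = atan2(p_y, p_x) ≈ 26.26°.

≈ lat 10.0°N, lon 26.3°E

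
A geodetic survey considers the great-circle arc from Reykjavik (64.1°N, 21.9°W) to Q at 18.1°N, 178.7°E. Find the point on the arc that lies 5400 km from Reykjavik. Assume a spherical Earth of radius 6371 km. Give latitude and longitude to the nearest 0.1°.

≈ 64.6°N, 165.8°W

From cos δ = sin φ₁ sin φ₂ + cos φ₁ cos φ₂ cos Δλ, the central angle is δ ≈ 1.680 rad (96.3°). The total great-circle distance is δ·R ≈ 1.680 × 6371 ≈ 10704 km, so the target fraction is f = 5400/10704 ≈ 0.504.
Interpolate at f ≈ 0.504 with slerp weights a = sin((1−f)δ)/sin δ ≈ 0.744, b = sin(fδ)/sin δ ≈ 0.754.
p = a·p₁ + b·p₂ ≈ (-0.415, -0.105, 0.904); φ = arcsin(p_z) ≈ 64.65°, λ = atan2(p_y, p_x) ≈ -165.81°.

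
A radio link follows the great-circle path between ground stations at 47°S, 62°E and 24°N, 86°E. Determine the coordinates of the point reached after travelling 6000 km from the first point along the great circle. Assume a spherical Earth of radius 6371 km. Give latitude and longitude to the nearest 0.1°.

≈ 4.5°N, 80.2°E

Write both endpoints as unit vectors p₁, p₂ with components (cos φ cos λ, cos φ sin λ, sin φ).
The central angle between the endpoints is δ = arccos(p₁·p₂) ≈ 1.296 rad (74.2°). The total great-circle distance is δ·R ≈ 1.296 × 6371 ≈ 8254 km, so the target fraction is f = 6000/8254 ≈ 0.727.
Interpolate at f ≈ 0.727 with slerp weights a = sin((1−f)δ)/sin δ ≈ 0.360, b = sin(fδ)/sin δ ≈ 0.840.
p = a·p₁ + b·p₂ ≈ (0.169, 0.983, 0.078); φ = arcsin(p_z) ≈ 4.50°, λ = atan2(p_y, p_x) ≈ 80.25°.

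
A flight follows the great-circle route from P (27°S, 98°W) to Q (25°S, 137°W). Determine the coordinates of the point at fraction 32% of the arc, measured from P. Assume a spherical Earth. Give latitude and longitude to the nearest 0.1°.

Write both endpoints as unit vectors p₁, p₂ with components (cos φ cos λ, cos φ sin λ, sin φ).
The central angle between the endpoints is δ = arccos(p₁·p₂) ≈ 0.610 rad (35.0°).
Interpolate at f = 0.32 with slerp weights a = sin((1−f)δ)/sin δ ≈ 0.704, b = sin(fδ)/sin δ ≈ 0.339.
p = a·p₁ + b·p₂ ≈ (-0.312, -0.830, -0.462); φ = arcsin(p_z) ≈ -27.55°, λ = atan2(p_y, p_x) ≈ -110.58°.

≈ (27.5°S, 110.6°W)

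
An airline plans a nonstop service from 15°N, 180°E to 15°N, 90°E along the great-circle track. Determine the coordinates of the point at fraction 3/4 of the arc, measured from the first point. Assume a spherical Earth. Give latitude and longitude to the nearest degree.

The haversine formula gives a central angle δ ≈ 1.504 rad (86.2°) between the endpoints.
Interpolate at f = 3/4 with slerp weights a = sin((1−f)δ)/sin δ ≈ 0.368, b = sin(fδ)/sin δ ≈ 0.906.
p = a·p₁ + b·p₂ ≈ (-0.355, 0.875, 0.330); φ = arcsin(p_z) ≈ 19.24°, λ = atan2(p_y, p_x) ≈ 112.12°.

≈ 19°N, 112°E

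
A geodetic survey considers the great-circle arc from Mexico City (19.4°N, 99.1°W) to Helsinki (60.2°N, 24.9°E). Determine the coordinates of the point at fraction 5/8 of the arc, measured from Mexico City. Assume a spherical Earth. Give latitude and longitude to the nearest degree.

≈ (64°N, 49°W)

From cos δ = sin φ₁ sin φ₂ + cos φ₁ cos φ₂ cos Δλ, the central angle is δ ≈ 1.545 rad (88.5°).
Interpolate at f = 5/8 with slerp weights a = sin((1−f)δ)/sin δ ≈ 0.548, b = sin(fδ)/sin δ ≈ 0.823.
p = a·p₁ + b·p₂ ≈ (0.289, -0.338, 0.896); φ = arcsin(p_z) ≈ 63.60°, λ = atan2(p_y, p_x) ≈ -49.45°.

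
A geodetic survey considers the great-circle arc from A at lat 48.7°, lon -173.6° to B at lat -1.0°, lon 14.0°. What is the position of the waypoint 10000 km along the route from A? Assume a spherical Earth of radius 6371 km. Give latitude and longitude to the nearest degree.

Convert each endpoint to a unit vector on the sphere (x = cos φ cos λ, y = cos φ sin λ, z = sin φ).
The central angle between the endpoints is δ = arccos(p₁·p₂) ≈ 2.301 rad (131.9°). The total great-circle distance is δ·R ≈ 2.301 × 6371 ≈ 14661 km, so the target fraction is f = 10000/14661 ≈ 0.682.
Interpolate at f ≈ 0.682 with slerp weights a = sin((1−f)δ)/sin δ ≈ 0.897, b = sin(fδ)/sin δ ≈ 1.343.
p = a·p₁ + b·p₂ ≈ (0.714, 0.259, 0.650); φ = arcsin(p_z) ≈ 40.57°, λ = atan2(p_y, p_x) ≈ 19.92°.

≈ lat 41°, lon 20°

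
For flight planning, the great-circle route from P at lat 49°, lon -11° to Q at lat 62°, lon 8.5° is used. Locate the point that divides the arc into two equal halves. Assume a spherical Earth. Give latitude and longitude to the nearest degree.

Write both endpoints as unit vectors p₁, p₂ with components (cos φ cos λ, cos φ sin λ, sin φ).
The central angle between the endpoints is δ = arccos(p₁·p₂) ≈ 0.295 rad (16.9°).
Interpolate at f = 1/2 with slerp weights a = sin((1−f)δ)/sin δ ≈ 0.506, b = sin(fδ)/sin δ ≈ 0.506.
p = a·p₁ + b·p₂ ≈ (0.560, -0.028, 0.828); φ = arcsin(p_z) ≈ 55.88°, λ = atan2(p_y, p_x) ≈ -2.88°.

≈ lat 56°, lon -3°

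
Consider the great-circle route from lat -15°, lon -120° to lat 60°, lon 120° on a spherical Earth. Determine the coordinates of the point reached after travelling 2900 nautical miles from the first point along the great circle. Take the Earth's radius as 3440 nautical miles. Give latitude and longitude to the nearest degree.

≈ lat 27°, lon -144°

From cos δ = sin φ₁ sin φ₂ + cos φ₁ cos φ₂ cos Δλ, the central angle is δ ≈ 2.055 rad (117.8°). The total great-circle distance is δ·R ≈ 2.055 × 3440 ≈ 7070 nmi, so the target fraction is f = 2900/7070 ≈ 0.410.
Interpolate at f ≈ 0.410 with slerp weights a = sin((1−f)δ)/sin δ ≈ 1.058, b = sin(fδ)/sin δ ≈ 0.844.
p = a·p₁ + b·p₂ ≈ (-0.722, -0.520, 0.457); φ = arcsin(p_z) ≈ 27.18°, λ = atan2(p_y, p_x) ≈ -144.25°.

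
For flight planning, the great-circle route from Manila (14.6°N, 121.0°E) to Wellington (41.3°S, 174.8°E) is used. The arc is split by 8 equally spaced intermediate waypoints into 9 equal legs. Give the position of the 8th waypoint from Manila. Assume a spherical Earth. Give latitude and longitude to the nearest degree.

≈ (36°S, 166°E)

Convert each endpoint to a unit vector on the sphere (x = cos φ cos λ, y = cos φ sin λ, z = sin φ).
The central angle between the endpoints is δ = arccos(p₁·p₂) ≈ 1.305 rad (74.8°).
Interpolate at f = 8/9 with slerp weights a = sin((1−f)δ)/sin δ ≈ 0.150, b = sin(fδ)/sin δ ≈ 0.950.
p = a·p₁ + b·p₂ ≈ (-0.785, 0.189, -0.589); φ = arcsin(p_z) ≈ -36.11°, λ = atan2(p_y, p_x) ≈ 166.48°.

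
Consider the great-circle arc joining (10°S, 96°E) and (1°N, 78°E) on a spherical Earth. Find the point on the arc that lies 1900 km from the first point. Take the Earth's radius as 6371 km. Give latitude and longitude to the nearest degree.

≈ (1°S, 81°E)

The haversine formula gives a central angle δ ≈ 0.367 rad (21.0°) between the endpoints. The total great-circle distance is δ·R ≈ 0.367 × 6371 ≈ 2338 km, so the target fraction is f = 1900/2338 ≈ 0.813.
Interpolate at f ≈ 0.813 with slerp weights a = sin((1−f)δ)/sin δ ≈ 0.191, b = sin(fδ)/sin δ ≈ 0.819.
p = a·p₁ + b·p₂ ≈ (0.151, 0.988, -0.019); φ = arcsin(p_z) ≈ -1.08°, λ = atan2(p_y, p_x) ≈ 81.34°.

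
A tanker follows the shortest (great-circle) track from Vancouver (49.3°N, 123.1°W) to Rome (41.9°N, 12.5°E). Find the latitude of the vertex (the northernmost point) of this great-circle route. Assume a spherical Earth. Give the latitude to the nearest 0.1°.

The great circle lies in the plane with unit normal n̂ = (p₁ × p₂)/|p₁ × p₂|.
Here n̂_z ≈ +0.344; the vertex latitude is φ_max = arccos|n̂_z| ≈ 69.9°.
Check via Clairaut: cos φ_max = |cos φ₁| · sin C = cos(49.3°)·sin(31.8°) ≈ 0.344, again giving ≈ 69.9°.

≈ 69.9°N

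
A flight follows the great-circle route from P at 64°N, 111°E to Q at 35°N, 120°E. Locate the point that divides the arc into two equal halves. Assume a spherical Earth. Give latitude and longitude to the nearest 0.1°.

≈ 49.6°N, 116.9°E

From cos δ = sin φ₁ sin φ₂ + cos φ₁ cos φ₂ cos Δλ, the central angle is δ ≈ 0.515 rad (29.5°).
Interpolate at f = 1/2 with slerp weights a = sin((1−f)δ)/sin δ ≈ 0.517, b = sin(fδ)/sin δ ≈ 0.517.
p = a·p₁ + b·p₂ ≈ (-0.293, 0.578, 0.761); φ = arcsin(p_z) ≈ 49.58°, λ = atan2(p_y, p_x) ≈ 116.87°.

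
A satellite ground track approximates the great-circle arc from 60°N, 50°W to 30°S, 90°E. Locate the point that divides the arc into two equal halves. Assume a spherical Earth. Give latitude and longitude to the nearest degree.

≈ 32°N, 56°E

Write both endpoints as unit vectors p₁, p₂ with components (cos φ cos λ, cos φ sin λ, sin φ).
The central angle between the endpoints is δ = arccos(p₁·p₂) ≈ 2.441 rad (139.9°).
Interpolate at f = 1/2 with slerp weights a = sin((1−f)δ)/sin δ ≈ 1.458, b = sin(fδ)/sin δ ≈ 1.458.
p = a·p₁ + b·p₂ ≈ (0.469, 0.704, 0.534); φ = arcsin(p_z) ≈ 32.25°, λ = atan2(p_y, p_x) ≈ 56.36°.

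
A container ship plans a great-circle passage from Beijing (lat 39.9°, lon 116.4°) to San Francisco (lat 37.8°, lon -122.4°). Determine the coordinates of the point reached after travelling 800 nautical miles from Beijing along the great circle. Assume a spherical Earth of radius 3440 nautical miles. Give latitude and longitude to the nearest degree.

Convert each endpoint to a unit vector on the sphere (x = cos φ cos λ, y = cos φ sin λ, z = sin φ).
The central angle between the endpoints is δ = arccos(p₁·p₂) ≈ 1.492 rad (85.5°). The total great-circle distance is δ·R ≈ 1.492 × 3440 ≈ 5131 nmi, so the target fraction is f = 800/5131 ≈ 0.156.
Interpolate at f ≈ 0.156 with slerp weights a = sin((1−f)δ)/sin δ ≈ 0.955, b = sin(fδ)/sin δ ≈ 0.231.
p = a·p₁ + b·p₂ ≈ (-0.424, 0.502, 0.754); φ = arcsin(p_z) ≈ 48.95°, λ = atan2(p_y, p_x) ≈ 130.16°.

≈ lat 49°, lon 130°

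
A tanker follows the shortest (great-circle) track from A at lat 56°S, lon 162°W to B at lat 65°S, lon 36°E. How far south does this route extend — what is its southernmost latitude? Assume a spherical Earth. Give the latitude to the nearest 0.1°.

≈ 85.1°S

The great circle lies in the plane with unit normal n̂ = (p₁ × p₂)/|p₁ × p₂|.
Here n̂_z ≈ -0.086; the vertex latitude is φ_max = arccos|n̂_z| ≈ 85.1°.
Check via Clairaut: cos φ_max = |cos φ₁| · sin C = cos(56.0°)·sin(171.2°) ≈ 0.086, again giving ≈ 85.1°.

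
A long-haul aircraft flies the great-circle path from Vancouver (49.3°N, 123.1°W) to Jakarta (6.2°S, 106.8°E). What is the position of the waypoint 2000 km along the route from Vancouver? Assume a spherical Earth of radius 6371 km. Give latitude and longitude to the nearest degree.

≈ 55°N, 151°W

From cos δ = sin φ₁ sin φ₂ + cos φ₁ cos φ₂ cos Δλ, the central angle is δ ≈ 2.094 rad (120.0°). The total great-circle distance is δ·R ≈ 2.094 × 6371 ≈ 13339 km, so the target fraction is f = 2000/13339 ≈ 0.150.
Interpolate at f ≈ 0.150 with slerp weights a = sin((1−f)δ)/sin δ ≈ 1.129, b = sin(fδ)/sin δ ≈ 0.356.
p = a·p₁ + b·p₂ ≈ (-0.505, -0.278, 0.818); φ = arcsin(p_z) ≈ 54.84°, λ = atan2(p_y, p_x) ≈ -151.18°.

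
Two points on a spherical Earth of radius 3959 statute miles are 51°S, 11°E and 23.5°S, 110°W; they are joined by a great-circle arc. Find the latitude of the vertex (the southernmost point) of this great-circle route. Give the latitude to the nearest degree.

The great circle lies in the plane with unit normal n̂ = (p₁ × p₂)/|p₁ × p₂|.
Here n̂_z ≈ -0.495; the vertex latitude is φ_max = arccos|n̂_z| ≈ 60.3°.
Check via Clairaut: cos φ_max = |cos φ₁| · sin C = cos(51.0°)·sin(128.2°) ≈ 0.495, again giving ≈ 60.3°.

≈ 60°S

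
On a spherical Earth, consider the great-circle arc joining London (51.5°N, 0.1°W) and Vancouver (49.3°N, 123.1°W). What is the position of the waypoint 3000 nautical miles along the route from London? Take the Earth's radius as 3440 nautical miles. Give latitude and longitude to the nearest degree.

≈ (63°N, 101°W)

Write both endpoints as unit vectors p₁, p₂ with components (cos φ cos λ, cos φ sin λ, sin φ).
The central angle between the endpoints is δ = arccos(p₁·p₂) ≈ 1.189 rad (68.1°). The total great-circle distance is δ·R ≈ 1.189 × 3440 ≈ 4091 nmi, so the target fraction is f = 3000/4091 ≈ 0.733.
Interpolate at f ≈ 0.733 with slerp weights a = sin((1−f)δ)/sin δ ≈ 0.336, b = sin(fδ)/sin δ ≈ 0.825.
p = a·p₁ + b·p₂ ≈ (-0.085, -0.451, 0.889); φ = arcsin(p_z) ≈ 62.69°, λ = atan2(p_y, p_x) ≈ -100.61°.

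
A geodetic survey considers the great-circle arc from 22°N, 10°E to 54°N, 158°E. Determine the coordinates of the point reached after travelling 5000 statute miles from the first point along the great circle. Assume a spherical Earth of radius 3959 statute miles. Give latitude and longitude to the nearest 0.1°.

The haversine formula gives a central angle δ ≈ 1.731 rad (99.2°) between the endpoints. The total great-circle distance is δ·R ≈ 1.731 × 3959 ≈ 6851 mi, so the target fraction is f = 5000/6851 ≈ 0.730.
Interpolate at f ≈ 0.730 with slerp weights a = sin((1−f)δ)/sin δ ≈ 0.457, b = sin(fδ)/sin δ ≈ 0.965.
p = a·p₁ + b·p₂ ≈ (-0.109, 0.286, 0.952); φ = arcsin(p_z) ≈ 72.17°, λ = atan2(p_y, p_x) ≈ 110.88°.

≈ 72.2°N, 110.9°E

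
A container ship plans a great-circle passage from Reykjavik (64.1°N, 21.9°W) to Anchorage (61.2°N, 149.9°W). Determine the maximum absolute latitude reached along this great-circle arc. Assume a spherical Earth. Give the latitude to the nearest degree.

≈ 77°N

The great circle lies in the plane with unit normal n̂ = (p₁ × p₂)/|p₁ × p₂|.
Here n̂_z ≈ -0.220; the vertex latitude is φ_max = arccos|n̂_z| ≈ 77.3°.
Check via Clairaut: cos φ_max = |cos φ₁| · sin C = cos(64.1°)·sin(30.3°) ≈ 0.220, again giving ≈ 77.3°.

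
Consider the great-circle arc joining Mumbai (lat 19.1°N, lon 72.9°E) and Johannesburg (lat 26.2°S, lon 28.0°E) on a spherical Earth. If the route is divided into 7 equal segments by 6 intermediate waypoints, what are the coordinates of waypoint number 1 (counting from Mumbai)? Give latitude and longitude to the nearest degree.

Convert each endpoint to a unit vector on the sphere (x = cos φ cos λ, y = cos φ sin λ, z = sin φ).
The central angle between the endpoints is δ = arccos(p₁·p₂) ≈ 1.097 rad (62.9°).
Interpolate at f = 1/7 with slerp weights a = sin((1−f)δ)/sin δ ≈ 0.908, b = sin(fδ)/sin δ ≈ 0.175.
p = a·p₁ + b·p₂ ≈ (0.391, 0.894, 0.220); φ = arcsin(p_z) ≈ 12.68°, λ = atan2(p_y, p_x) ≈ 66.36°.

≈ lat 13°N, lon 66°E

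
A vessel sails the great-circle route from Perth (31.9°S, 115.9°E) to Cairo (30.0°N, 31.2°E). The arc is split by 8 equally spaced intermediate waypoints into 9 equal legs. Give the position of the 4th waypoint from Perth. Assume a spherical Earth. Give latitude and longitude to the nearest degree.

Write both endpoints as unit vectors p₁, p₂ with components (cos φ cos λ, cos φ sin λ, sin φ).
The central angle between the endpoints is δ = arccos(p₁·p₂) ≈ 1.768 rad (101.3°).
Interpolate at f = 4/9 with slerp weights a = sin((1−f)δ)/sin δ ≈ 0.848, b = sin(fδ)/sin δ ≈ 0.722.
p = a·p₁ + b·p₂ ≈ (0.220, 0.972, -0.088); φ = arcsin(p_z) ≈ -5.02°, λ = atan2(p_y, p_x) ≈ 77.25°.

≈ 5°S, 77°E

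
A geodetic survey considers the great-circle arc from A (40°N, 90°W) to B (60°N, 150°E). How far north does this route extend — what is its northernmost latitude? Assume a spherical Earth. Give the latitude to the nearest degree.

≈ 69°N

The great circle lies in the plane with unit normal n̂ = (p₁ × p₂)/|p₁ × p₂|.
Here n̂_z ≈ -0.356; the vertex latitude is φ_max = arccos|n̂_z| ≈ 69.1°.
Check via Clairaut: cos φ_max = |cos φ₁| · sin C = cos(40.0°)·sin(27.7°) ≈ 0.356, again giving ≈ 69.1°.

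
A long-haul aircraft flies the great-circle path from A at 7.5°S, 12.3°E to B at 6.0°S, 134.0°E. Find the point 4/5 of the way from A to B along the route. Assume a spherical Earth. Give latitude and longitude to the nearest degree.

Convert each endpoint to a unit vector on the sphere (x = cos φ cos λ, y = cos φ sin λ, z = sin φ).
The central angle between the endpoints is δ = arccos(p₁·p₂) ≈ 2.100 rad (120.3°).
Interpolate at f = 4/5 with slerp weights a = sin((1−f)δ)/sin δ ≈ 0.472, b = sin(fδ)/sin δ ≈ 1.151.
p = a·p₁ + b·p₂ ≈ (-0.338, 0.923, -0.182); φ = arcsin(p_z) ≈ -10.48°, λ = atan2(p_y, p_x) ≈ 110.11°.

≈ 10°S, 110°E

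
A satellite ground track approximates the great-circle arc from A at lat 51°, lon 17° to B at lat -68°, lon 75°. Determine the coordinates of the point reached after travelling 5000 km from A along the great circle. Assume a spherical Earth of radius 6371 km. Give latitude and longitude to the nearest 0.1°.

≈ lat 8.1°, lon 33.4°

Write both endpoints as unit vectors p₁, p₂ with components (cos φ cos λ, cos φ sin λ, sin φ).
The central angle between the endpoints is δ = arccos(p₁·p₂) ≈ 2.209 rad (126.6°). The total great-circle distance is δ·R ≈ 2.209 × 6371 ≈ 14073 km, so the target fraction is f = 5000/14073 ≈ 0.355.
Interpolate at f ≈ 0.355 with slerp weights a = sin((1−f)δ)/sin δ ≈ 1.232, b = sin(fδ)/sin δ ≈ 0.880.
p = a·p₁ + b·p₂ ≈ (0.826, 0.545, 0.141); φ = arcsin(p_z) ≈ 8.13°, λ = atan2(p_y, p_x) ≈ 33.40°.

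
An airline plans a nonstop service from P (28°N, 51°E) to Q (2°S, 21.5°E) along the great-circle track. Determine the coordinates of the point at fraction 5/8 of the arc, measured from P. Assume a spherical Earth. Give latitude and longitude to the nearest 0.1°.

≈ (9.6°N, 31.8°E)

Write both endpoints as unit vectors p₁, p₂ with components (cos φ cos λ, cos φ sin λ, sin φ).
The central angle between the endpoints is δ = arccos(p₁·p₂) ≈ 0.720 rad (41.3°).
Interpolate at f = 5/8 with slerp weights a = sin((1−f)δ)/sin δ ≈ 0.405, b = sin(fδ)/sin δ ≈ 0.660.
p = a·p₁ + b·p₂ ≈ (0.838, 0.519, 0.167); φ = arcsin(p_z) ≈ 9.61°, λ = atan2(p_y, p_x) ≈ 31.78°.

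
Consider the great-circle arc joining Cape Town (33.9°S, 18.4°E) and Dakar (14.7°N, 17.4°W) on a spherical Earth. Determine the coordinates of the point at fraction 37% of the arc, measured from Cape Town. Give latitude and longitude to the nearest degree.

Convert each endpoint to a unit vector on the sphere (x = cos φ cos λ, y = cos φ sin λ, z = sin φ).
The central angle between the endpoints is δ = arccos(p₁·p₂) ≈ 1.036 rad (59.4°).
Interpolate at f = 0.37 with slerp weights a = sin((1−f)δ)/sin δ ≈ 0.706, b = sin(fδ)/sin δ ≈ 0.435.
p = a·p₁ + b·p₂ ≈ (0.957, 0.059, -0.283); φ = arcsin(p_z) ≈ -16.46°, λ = atan2(p_y, p_x) ≈ 3.54°.

≈ 16°S, 4°E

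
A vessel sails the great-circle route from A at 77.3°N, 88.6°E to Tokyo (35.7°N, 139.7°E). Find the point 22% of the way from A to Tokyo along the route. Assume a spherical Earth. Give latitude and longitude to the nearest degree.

Write both endpoints as unit vectors p₁, p₂ with components (cos φ cos λ, cos φ sin λ, sin φ).
The central angle between the endpoints is δ = arccos(p₁·p₂) ≈ 0.821 rad (47.0°).
Interpolate at f = 0.22 with slerp weights a = sin((1−f)δ)/sin δ ≈ 0.816, b = sin(fδ)/sin δ ≈ 0.245.
p = a·p₁ + b·p₂ ≈ (-0.148, 0.308, 0.940); φ = arcsin(p_z) ≈ 70.01°, λ = atan2(p_y, p_x) ≈ 115.58°.

≈ 70°N, 116°E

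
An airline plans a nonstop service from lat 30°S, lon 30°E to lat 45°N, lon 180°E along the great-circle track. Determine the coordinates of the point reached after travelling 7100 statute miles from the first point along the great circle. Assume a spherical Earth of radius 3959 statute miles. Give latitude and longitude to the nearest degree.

Convert each endpoint to a unit vector on the sphere (x = cos φ cos λ, y = cos φ sin λ, z = sin φ).
The central angle between the endpoints is δ = arccos(p₁·p₂) ≈ 2.655 rad (152.1°). The total great-circle distance is δ·R ≈ 2.655 × 3959 ≈ 10511 mi, so the target fraction is f = 7100/10511 ≈ 0.675.
Interpolate at f ≈ 0.675 with slerp weights a = sin((1−f)δ)/sin δ ≈ 1.622, b = sin(fδ)/sin δ ≈ 2.085.
p = a·p₁ + b·p₂ ≈ (-0.258, 0.703, 0.663); φ = arcsin(p_z) ≈ 41.55°, λ = atan2(p_y, p_x) ≈ 110.15°.

≈ lat 42°N, lon 110°E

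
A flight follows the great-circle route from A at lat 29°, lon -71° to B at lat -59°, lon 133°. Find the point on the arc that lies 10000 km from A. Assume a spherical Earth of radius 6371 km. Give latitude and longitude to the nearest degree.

Write both endpoints as unit vectors p₁, p₂ with components (cos φ cos λ, cos φ sin λ, sin φ).
The central angle between the endpoints is δ = arccos(p₁·p₂) ≈ 2.545 rad (145.8°). The total great-circle distance is δ·R ≈ 2.545 × 6371 ≈ 16212 km, so the target fraction is f = 10000/16212 ≈ 0.617.
Interpolate at f ≈ 0.617 with slerp weights a = sin((1−f)δ)/sin δ ≈ 1.473, b = sin(fδ)/sin δ ≈ 1.779.
p = a·p₁ + b·p₂ ≈ (-0.206, -0.548, -0.811); φ = arcsin(p_z) ≈ -54.20°, λ = atan2(p_y, p_x) ≈ -110.57°.

≈ lat -54°, lon -111°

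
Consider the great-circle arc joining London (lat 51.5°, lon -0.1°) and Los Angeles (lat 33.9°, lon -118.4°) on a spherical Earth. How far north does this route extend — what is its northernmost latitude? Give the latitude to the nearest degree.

≈ 62°

The great circle lies in the plane with unit normal n̂ = (p₁ × p₂)/|p₁ × p₂|.
Here n̂_z ≈ -0.464; the vertex latitude is φ_max = arccos|n̂_z| ≈ 62.4°.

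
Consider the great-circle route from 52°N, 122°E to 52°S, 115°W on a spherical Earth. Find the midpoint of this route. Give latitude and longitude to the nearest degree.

The haversine formula gives a central angle δ ≈ 2.545 rad (145.8°) between the endpoints.
Interpolate at f = 1/2 with slerp weights a = sin((1−f)δ)/sin δ ≈ 1.702, b = sin(fδ)/sin δ ≈ 1.702.
p = a·p₁ + b·p₂ ≈ (-0.998, -0.061, 0.000); φ = arcsin(p_z) ≈ 0.00°, λ = atan2(p_y, p_x) ≈ -176.50°.

≈ 0°N, 176°W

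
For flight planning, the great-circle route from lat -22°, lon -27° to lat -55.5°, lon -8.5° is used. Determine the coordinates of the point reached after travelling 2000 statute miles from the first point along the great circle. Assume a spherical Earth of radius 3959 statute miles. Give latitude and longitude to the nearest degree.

Write both endpoints as unit vectors p₁, p₂ with components (cos φ cos λ, cos φ sin λ, sin φ).
The central angle between the endpoints is δ = arccos(p₁·p₂) ≈ 0.632 rad (36.2°). The total great-circle distance is δ·R ≈ 0.632 × 3959 ≈ 2503 mi, so the target fraction is f = 2000/2503 ≈ 0.799.
Interpolate at f ≈ 0.799 with slerp weights a = sin((1−f)δ)/sin δ ≈ 0.214, b = sin(fδ)/sin δ ≈ 0.819.
p = a·p₁ + b·p₂ ≈ (0.636, -0.159, -0.755); φ = arcsin(p_z) ≈ -49.05°, λ = atan2(p_y, p_x) ≈ -14.02°.

≈ lat -49°, lon -14°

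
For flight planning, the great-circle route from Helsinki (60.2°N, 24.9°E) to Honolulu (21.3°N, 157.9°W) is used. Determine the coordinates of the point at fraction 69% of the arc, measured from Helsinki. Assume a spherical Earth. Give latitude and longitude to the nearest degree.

≈ 52°N, 159°W

Convert each endpoint to a unit vector on the sphere (x = cos φ cos λ, y = cos φ sin λ, z = sin φ).
The central angle between the endpoints is δ = arccos(p₁·p₂) ≈ 1.719 rad (98.5°).
Interpolate at f = 0.69 with slerp weights a = sin((1−f)δ)/sin δ ≈ 0.514, b = sin(fδ)/sin δ ≈ 0.937.
p = a·p₁ + b·p₂ ≈ (-0.577, -0.221, 0.786); φ = arcsin(p_z) ≈ 51.81°, λ = atan2(p_y, p_x) ≈ -159.06°.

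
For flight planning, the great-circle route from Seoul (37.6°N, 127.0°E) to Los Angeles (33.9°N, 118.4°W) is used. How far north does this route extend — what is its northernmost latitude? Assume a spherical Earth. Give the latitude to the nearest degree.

≈ 53°N

The great circle lies in the plane with unit normal n̂ = (p₁ × p₂)/|p₁ × p₂|.
Here n̂_z ≈ +0.599; the vertex latitude is φ_max = arccos|n̂_z| ≈ 53.2°.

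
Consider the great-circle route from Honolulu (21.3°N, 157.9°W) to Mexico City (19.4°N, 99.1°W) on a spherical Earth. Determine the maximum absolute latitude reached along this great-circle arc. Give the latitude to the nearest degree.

≈ 23°N

The great circle lies in the plane with unit normal n̂ = (p₁ × p₂)/|p₁ × p₂|.
Here n̂_z ≈ +0.919; the vertex latitude is φ_max = arccos|n̂_z| ≈ 23.2°.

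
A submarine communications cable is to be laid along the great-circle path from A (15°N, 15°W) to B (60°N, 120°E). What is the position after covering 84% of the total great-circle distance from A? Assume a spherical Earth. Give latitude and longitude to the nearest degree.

The haversine formula gives a central angle δ ≈ 1.688 rad (96.7°) between the endpoints.
Interpolate at f = 0.84 with slerp weights a = sin((1−f)δ)/sin δ ≈ 0.269, b = sin(fδ)/sin δ ≈ 0.995.
p = a·p₁ + b·p₂ ≈ (0.002, 0.364, 0.931); φ = arcsin(p_z) ≈ 68.67°, λ = atan2(p_y, p_x) ≈ 89.70°.

≈ (69°N, 90°E)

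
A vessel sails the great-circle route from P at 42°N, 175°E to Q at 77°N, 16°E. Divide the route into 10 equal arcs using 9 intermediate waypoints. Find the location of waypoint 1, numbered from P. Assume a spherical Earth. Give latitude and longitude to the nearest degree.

≈ 48°N, 174°E

Write both endpoints as unit vectors p₁, p₂ with components (cos φ cos λ, cos φ sin λ, sin φ).
The central angle between the endpoints is δ = arccos(p₁·p₂) ≈ 1.052 rad (60.3°).
Interpolate at f = 1/10 with slerp weights a = sin((1−f)δ)/sin δ ≈ 0.935, b = sin(fδ)/sin δ ≈ 0.121.
p = a·p₁ + b·p₂ ≈ (-0.666, 0.068, 0.743); φ = arcsin(p_z) ≈ 48.00°, λ = atan2(p_y, p_x) ≈ 174.17°.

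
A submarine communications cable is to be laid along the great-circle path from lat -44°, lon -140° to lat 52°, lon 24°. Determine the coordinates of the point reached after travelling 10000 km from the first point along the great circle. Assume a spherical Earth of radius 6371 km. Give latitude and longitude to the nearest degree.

Convert each endpoint to a unit vector on the sphere (x = cos φ cos λ, y = cos φ sin λ, z = sin φ).
The central angle between the endpoints is δ = arccos(p₁·p₂) ≈ 2.909 rad (166.7°). The total great-circle distance is δ·R ≈ 2.909 × 6371 ≈ 18534 km, so the target fraction is f = 10000/18534 ≈ 0.540.
Interpolate at f ≈ 0.540 with slerp weights a = sin((1−f)δ)/sin δ ≈ 4.226, b = sin(fδ)/sin δ ≈ 4.342.
p = a·p₁ + b·p₂ ≈ (0.113, -0.867, 0.486); φ = arcsin(p_z) ≈ 29.05°, λ = atan2(p_y, p_x) ≈ -82.57°.

≈ lat 29°, lon -83°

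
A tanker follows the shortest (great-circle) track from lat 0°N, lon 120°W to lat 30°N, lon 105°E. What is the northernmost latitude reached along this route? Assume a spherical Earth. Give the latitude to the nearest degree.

≈ 39°N

The great circle lies in the plane with unit normal n̂ = (p₁ × p₂)/|p₁ × p₂|.
Here n̂_z ≈ -0.775; the vertex latitude is φ_max = arccos|n̂_z| ≈ 39.2°.
Check via Clairaut: cos φ_max = |cos φ₁| · sin C = cos(0.0°)·sin(50.8°) ≈ 0.775, again giving ≈ 39.2°.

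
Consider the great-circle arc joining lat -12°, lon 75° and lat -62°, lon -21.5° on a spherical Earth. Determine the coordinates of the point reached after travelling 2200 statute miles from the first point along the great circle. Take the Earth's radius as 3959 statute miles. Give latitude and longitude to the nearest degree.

≈ lat -39°, lon 56°

The haversine formula gives a central angle δ ≈ 1.439 rad (82.4°) between the endpoints. The total great-circle distance is δ·R ≈ 1.439 × 3959 ≈ 5696 mi, so the target fraction is f = 2200/5696 ≈ 0.386.
Interpolate at f ≈ 0.386 with slerp weights a = sin((1−f)δ)/sin δ ≈ 0.780, b = sin(fδ)/sin δ ≈ 0.532.
p = a·p₁ + b·p₂ ≈ (0.430, 0.645, -0.632); φ = arcsin(p_z) ≈ -39.19°, λ = atan2(p_y, p_x) ≈ 56.32°.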